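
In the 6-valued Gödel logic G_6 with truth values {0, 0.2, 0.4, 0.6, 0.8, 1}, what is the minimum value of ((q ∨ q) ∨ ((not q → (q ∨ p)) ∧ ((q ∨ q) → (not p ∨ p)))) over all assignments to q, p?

The minimum is attained at q = 0, p = 0:
  (q ∨ q) = max(0, 0) = 0
  not q: Gödel ¬ of 0 = 1 (operand is 0)
  (q ∨ p) = max(0, 0) = 0
  (not q → (q ∨ p)): 1 > 0, so result = 0
  (q ∨ q) = max(0, 0) = 0
  not p: Gödel ¬ of 0 = 1 (operand is 0)
  (not p ∨ p) = max(1, 0) = 1
  ((q ∨ q) → (not p ∨ p)): 0 ≤ 1, so result = 1
  ((not q → (q ∨ p)) ∧ ((q ∨ q) → (not p ∨ p))) = min(0, 1) = 0
  ((q ∨ q) ∨ ((not q → (q ∨ p)) ∧ ((q ∨ q) → (not p ∨ p)))) = max(0, 0) = 0
Checking all 36 assignments confirms none give a value below 0.00.

0.00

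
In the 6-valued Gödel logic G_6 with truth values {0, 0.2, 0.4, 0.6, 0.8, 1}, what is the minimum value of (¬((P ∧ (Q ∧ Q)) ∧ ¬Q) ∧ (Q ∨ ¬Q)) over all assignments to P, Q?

The minimum is attained at P = 0, Q = 0.2:
  (Q ∧ Q) = min(0.2, 0.2) = 0.2
  (P ∧ (Q ∧ Q)) = min(0, 0.2) = 0
  ¬Q: Gödel ¬ of 0.2 = 0 (operand ≠ 0)
  ((P ∧ (Q ∧ Q)) ∧ ¬Q) = min(0, 0) = 0
  ¬((P ∧ (Q ∧ Q)) ∧ ¬Q): Gödel ¬ of 0 = 1 (operand is 0)
  ¬Q: Gödel ¬ of 0.2 = 0 (operand ≠ 0)
  (Q ∨ ¬Q) = max(0.2, 0) = 0.2
  (¬((P ∧ (Q ∧ Q)) ∧ ¬Q) ∧ (Q ∨ ¬Q)) = min(1, 0.2) = 0.2
Checking all 36 assignments confirms none give a value below 0.20.

0.20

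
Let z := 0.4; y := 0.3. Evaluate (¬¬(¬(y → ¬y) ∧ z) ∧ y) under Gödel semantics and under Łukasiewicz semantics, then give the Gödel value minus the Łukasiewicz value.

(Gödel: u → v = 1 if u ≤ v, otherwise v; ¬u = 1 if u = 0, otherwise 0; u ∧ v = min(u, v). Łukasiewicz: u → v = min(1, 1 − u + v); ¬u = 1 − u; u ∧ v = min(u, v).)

Gödel evaluation:
  ¬y: Gödel ¬ of 0.3 = 0 (operand ≠ 0)
  (y → ¬y): 0.3 > 0, so result = 0
  ¬(y → ¬y): Gödel ¬ of 0 = 1 (operand is 0)
  (¬(y → ¬y) ∧ z) = min(1, 0.4) = 0.4
  ¬(¬(y → ¬y) ∧ z): Gödel ¬ of 0.4 = 0 (operand ≠ 0)
  ¬¬(¬(y → ¬y) ∧ z): Gödel ¬ of 0 = 1 (operand is 0)
  (¬¬(¬(y → ¬y) ∧ z) ∧ y) = min(1, 0.3) = 0.3
  Gödel value = 0.3
Łukasiewicz evaluation:
  ¬y: Łukasiewicz ¬ gives 1 − 0.3 = 0.7
  (y → ¬y): min(1, 1 − 0.3 + 0.7) = 1
  ¬(y → ¬y): Łukasiewicz ¬ gives 1 − 1 = 0
  (¬(y → ¬y) ∧ z) = min(0, 0.4) = 0
  ¬(¬(y → ¬y) ∧ z): Łukasiewicz ¬ gives 1 − 0 = 1
  ¬¬(¬(y → ¬y) ∧ z): Łukasiewicz ¬ gives 1 − 1 = 0
  (¬¬(¬(y → ¬y) ∧ z) ∧ y) = min(0, 0.3) = 0
  Łukasiewicz value = 0
Difference: 0.3 − 0 = 0.30

0.30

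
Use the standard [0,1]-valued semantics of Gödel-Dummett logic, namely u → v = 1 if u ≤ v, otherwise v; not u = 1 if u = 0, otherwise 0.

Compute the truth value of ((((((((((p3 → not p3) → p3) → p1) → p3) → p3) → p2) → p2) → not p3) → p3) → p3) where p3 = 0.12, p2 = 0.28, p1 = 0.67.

0.12

not p3: Gödel ¬ of 0.12 = 0 (operand ≠ 0)
(p3 → not p3): 0.12 > 0, so result = 0
((p3 → not p3) → p3): 0 ≤ 0.12, so result = 1
(((p3 → not p3) → p3) → p1): 1 > 0.67, so result = 0.67
((((p3 → not p3) → p3) → p1) → p3): 0.67 > 0.12, so result = 0.12
(((((p3 → not p3) → p3) → p1) → p3) → p3): 0.12 ≤ 0.12, so result = 1
((((((p3 → not p3) → p3) → p1) → p3) → p3) → p2): 1 > 0.28, so result = 0.28
(((((((p3 → not p3) → p3) → p1) → p3) → p3) → p2) → p2): 0.28 ≤ 0.28, so result = 1
not p3: Gödel ¬ of 0.12 = 0 (operand ≠ 0)
((((((((p3 → not p3) → p3) → p1) → p3) → p3) → p2) → p2) → not p3): 1 > 0, so result = 0
(((((((((p3 → not p3) → p3) → p1) → p3) → p3) → p2) → p2) → not p3) → p3): 0 ≤ 0.12, so result = 1
((((((((((p3 → not p3) → p3) → p1) → p3) → p3) → p2) → p2) → not p3) → p3) → p3): 1 > 0.12, so result = 0.12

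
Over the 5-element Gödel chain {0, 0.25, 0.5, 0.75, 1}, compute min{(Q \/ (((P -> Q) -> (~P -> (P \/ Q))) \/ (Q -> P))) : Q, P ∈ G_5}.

The minimum is attained at Q = 0.25, P = 0:
  (P -> Q): 0 ≤ 0.25, so result = 1
  ~P: Gödel ¬ of 0 = 1 (operand is 0)
  (P \/ Q) = max(0, 0.25) = 0.25
  (~P -> (P \/ Q)): 1 > 0.25, so result = 0.25
  ((P -> Q) -> (~P -> (P \/ Q))): 1 > 0.25, so result = 0.25
  (Q -> P): 0.25 > 0, so result = 0
  (((P -> Q) -> (~P -> (P \/ Q))) \/ (Q -> P)) = max(0.25, 0) = 0.25
  (Q \/ (((P -> Q) -> (~P -> (P \/ Q))) \/ (Q -> P))) = max(0.25, 0.25) = 0.25
Checking all 25 assignments confirms none give a value below 0.25.

0.25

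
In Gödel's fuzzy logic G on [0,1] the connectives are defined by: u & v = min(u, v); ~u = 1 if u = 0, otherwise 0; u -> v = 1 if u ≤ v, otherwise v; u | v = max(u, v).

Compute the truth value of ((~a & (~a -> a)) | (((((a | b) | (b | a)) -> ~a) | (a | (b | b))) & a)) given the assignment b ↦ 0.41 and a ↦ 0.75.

0.75

~a: Gödel ¬ of 0.75 = 0 (operand ≠ 0)
~a: Gödel ¬ of 0.75 = 0 (operand ≠ 0)
(~a -> a): 0 ≤ 0.75, so result = 1
(~a & (~a -> a)) = min(0, 1) = 0
(a | b) = max(0.75, 0.41) = 0.75
(b | a) = max(0.41, 0.75) = 0.75
((a | b) | (b | a)) = max(0.75, 0.75) = 0.75
~a: Gödel ¬ of 0.75 = 0 (operand ≠ 0)
(((a | b) | (b | a)) -> ~a): 0.75 > 0, so result = 0
(b | b) = max(0.41, 0.41) = 0.41
(a | (b | b)) = max(0.75, 0.41) = 0.75
((((a | b) | (b | a)) -> ~a) | (a | (b | b))) = max(0, 0.75) = 0.75
(((((a | b) | (b | a)) -> ~a) | (a | (b | b))) & a) = min(0.75, 0.75) = 0.75
((~a & (~a -> a)) | (((((a | b) | (b | a)) -> ~a) | (a | (b | b))) & a)) = max(0, 0.75) = 0.75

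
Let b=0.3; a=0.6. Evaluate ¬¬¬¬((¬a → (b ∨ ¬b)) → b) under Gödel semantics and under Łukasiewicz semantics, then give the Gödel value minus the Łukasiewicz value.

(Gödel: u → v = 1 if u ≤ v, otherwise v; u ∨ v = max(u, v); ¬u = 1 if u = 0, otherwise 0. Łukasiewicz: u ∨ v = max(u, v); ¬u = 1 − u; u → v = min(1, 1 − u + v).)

Gödel evaluation:
  ¬a: Gödel ¬ of 0.6 = 0 (operand ≠ 0)
  ¬b: Gödel ¬ of 0.3 = 0 (operand ≠ 0)
  (b ∨ ¬b) = max(0.3, 0) = 0.3
  (¬a → (b ∨ ¬b)): 0 ≤ 0.3, so result = 1
  ((¬a → (b ∨ ¬b)) → b): 1 > 0.3, so result = 0.3
  ¬((¬a → (b ∨ ¬b)) → b): Gödel ¬ of 0.3 = 0 (operand ≠ 0)
  ¬¬((¬a → (b ∨ ¬b)) → b): Gödel ¬ of 0 = 1 (operand is 0)
  ¬¬¬((¬a → (b ∨ ¬b)) → b): Gödel ¬ of 1 = 0 (operand ≠ 0)
  ¬¬¬¬((¬a → (b ∨ ¬b)) → b): Gödel ¬ of 0 = 1 (operand is 0)
  Gödel value = 1
Łukasiewicz evaluation:
  ¬a: Łukasiewicz ¬ gives 1 − 0.6 = 0.4
  ¬b: Łukasiewicz ¬ gives 1 − 0.3 = 0.7
  (b ∨ ¬b) = max(0.3, 0.7) = 0.7
  (¬a → (b ∨ ¬b)): min(1, 1 − 0.4 + 0.7) = 1
  ((¬a → (b ∨ ¬b)) → b): min(1, 1 − 1 + 0.3) = 0.3
  ¬((¬a → (b ∨ ¬b)) → b): Łukasiewicz ¬ gives 1 − 0.3 = 0.7
  ¬¬((¬a → (b ∨ ¬b)) → b): Łukasiewicz ¬ gives 1 − 0.7 = 0.3
  ¬¬¬((¬a → (b ∨ ¬b)) → b): Łukasiewicz ¬ gives 1 − 0.3 = 0.7
  ¬¬¬¬((¬a → (b ∨ ¬b)) → b): Łukasiewicz ¬ gives 1 − 0.7 = 0.3
  Łukasiewicz value = 0.3
Difference: 1 − 0.3 = 0.70

0.70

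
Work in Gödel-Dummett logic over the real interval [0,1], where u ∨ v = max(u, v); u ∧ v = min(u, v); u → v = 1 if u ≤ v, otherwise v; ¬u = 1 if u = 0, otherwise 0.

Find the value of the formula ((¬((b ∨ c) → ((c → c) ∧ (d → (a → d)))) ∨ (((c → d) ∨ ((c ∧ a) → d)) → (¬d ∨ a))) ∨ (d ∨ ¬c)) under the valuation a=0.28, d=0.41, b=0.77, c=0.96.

(b ∨ c) = max(0.77, 0.96) = 0.96
(c → c): 0.96 ≤ 0.96, so result = 1
(a → d): 0.28 ≤ 0.41, so result = 1
(d → (a → d)): 0.41 ≤ 1, so result = 1
((c → c) ∧ (d → (a → d))) = min(1, 1) = 1
((b ∨ c) → ((c → c) ∧ (d → (a → d)))): 0.96 ≤ 1, so result = 1
¬((b ∨ c) → ((c → c) ∧ (d → (a → d)))): Gödel ¬ of 1 = 0 (operand ≠ 0)
(c → d): 0.96 > 0.41, so result = 0.41
(c ∧ a) = min(0.96, 0.28) = 0.28
((c ∧ a) → d): 0.28 ≤ 0.41, so result = 1
((c → d) ∨ ((c ∧ a) → d)) = max(0.41, 1) = 1
¬d: Gödel ¬ of 0.41 = 0 (operand ≠ 0)
(¬d ∨ a) = max(0, 0.28) = 0.28
(((c → d) ∨ ((c ∧ a) → d)) → (¬d ∨ a)): 1 > 0.28, so result = 0.28
(¬((b ∨ c) → ((c → c) ∧ (d → (a → d)))) ∨ (((c → d) ∨ ((c ∧ a) → d)) → (¬d ∨ a))) = max(0, 0.28) = 0.28
¬c: Gödel ¬ of 0.96 = 0 (operand ≠ 0)
(d ∨ ¬c) = max(0.41, 0) = 0.41
((¬((b ∨ c) → ((c → c) ∧ (d → (a → d)))) ∨ (((c → d) ∨ ((c ∧ a) → d)) → (¬d ∨ a))) ∨ (d ∨ ¬c)) = max(0.28, 0.41) = 0.41

0.41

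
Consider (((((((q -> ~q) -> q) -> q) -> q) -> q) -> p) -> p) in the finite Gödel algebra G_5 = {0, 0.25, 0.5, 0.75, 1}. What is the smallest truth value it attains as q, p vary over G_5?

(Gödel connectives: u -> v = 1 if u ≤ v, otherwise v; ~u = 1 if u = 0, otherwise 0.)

The minimum is attained at q = 0.25, p = 0.25:
  ~q: Gödel ¬ of 0.25 = 0 (operand ≠ 0)
  (q -> ~q): 0.25 > 0, so result = 0
  ((q -> ~q) -> q): 0 ≤ 0.25, so result = 1
  (((q -> ~q) -> q) -> q): 1 > 0.25, so result = 0.25
  ((((q -> ~q) -> q) -> q) -> q): 0.25 ≤ 0.25, so result = 1
  (((((q -> ~q) -> q) -> q) -> q) -> q): 1 > 0.25, so result = 0.25
  ((((((q -> ~q) -> q) -> q) -> q) -> q) -> p): 0.25 ≤ 0.25, so result = 1
  (((((((q -> ~q) -> q) -> q) -> q) -> q) -> p) -> p): 1 > 0.25, so result = 0.25
Checking all 25 assignments confirms none give a value below 0.25.

0.25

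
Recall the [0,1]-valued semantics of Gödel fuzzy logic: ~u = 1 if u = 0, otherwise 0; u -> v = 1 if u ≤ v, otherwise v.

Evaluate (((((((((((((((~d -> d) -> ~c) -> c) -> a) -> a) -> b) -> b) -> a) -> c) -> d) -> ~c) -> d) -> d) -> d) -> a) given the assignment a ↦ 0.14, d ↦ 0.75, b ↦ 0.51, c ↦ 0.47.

0.14

~d: Gödel ¬ of 0.75 = 0 (operand ≠ 0)
(~d -> d): 0 ≤ 0.75, so result = 1
~c: Gödel ¬ of 0.47 = 0 (operand ≠ 0)
((~d -> d) -> ~c): 1 > 0, so result = 0
(((~d -> d) -> ~c) -> c): 0 ≤ 0.47, so result = 1
((((~d -> d) -> ~c) -> c) -> a): 1 > 0.14, so result = 0.14
(((((~d -> d) -> ~c) -> c) -> a) -> a): 0.14 ≤ 0.14, so result = 1
((((((~d -> d) -> ~c) -> c) -> a) -> a) -> b): 1 > 0.51, so result = 0.51
(((((((~d -> d) -> ~c) -> c) -> a) -> a) -> b) -> b): 0.51 ≤ 0.51, so result = 1
((((((((~d -> d) -> ~c) -> c) -> a) -> a) -> b) -> b) -> a): 1 > 0.14, so result = 0.14
(((((((((~d -> d) -> ~c) -> c) -> a) -> a) -> b) -> b) -> a) -> c): 0.14 ≤ 0.47, so result = 1
((((((((((~d -> d) -> ~c) -> c) -> a) -> a) -> b) -> b) -> a) -> c) -> d): 1 > 0.75, so result = 0.75
~c: Gödel ¬ of 0.47 = 0 (operand ≠ 0)
(((((((((((~d -> d) -> ~c) -> c) -> a) -> a) -> b) -> b) -> a) -> c) -> d) -> ~c): 0.75 > 0, so result = 0
((((((((((((~d -> d) -> ~c) -> c) -> a) -> a) -> b) -> b) -> a) -> c) -> d) -> ~c) -> d): 0 ≤ 0.75, so result = 1
(((((((((((((~d -> d) -> ~c) -> c) -> a) -> a) -> b) -> b) -> a) -> c) -> d) -> ~c) -> d) -> d): 1 > 0.75, so result = 0.75
((((((((((((((~d -> d) -> ~c) -> c) -> a) -> a) -> b) -> b) -> a) -> c) -> d) -> ~c) -> d) -> d) -> d): 0.75 ≤ 0.75, so result = 1
(((((((((((((((~d -> d) -> ~c) -> c) -> a) -> a) -> b) -> b) -> a) -> c) -> d) -> ~c) -> d) -> d) -> d) -> a): 1 > 0.14, so result = 0.14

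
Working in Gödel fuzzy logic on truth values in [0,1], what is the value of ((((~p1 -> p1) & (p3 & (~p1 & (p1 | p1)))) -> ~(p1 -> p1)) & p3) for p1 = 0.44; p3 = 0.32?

~p1: Gödel ¬ of 0.44 = 0 (operand ≠ 0)
(~p1 -> p1): 0 ≤ 0.44, so result = 1
~p1: Gödel ¬ of 0.44 = 0 (operand ≠ 0)
(p1 | p1) = max(0.44, 0.44) = 0.44
(~p1 & (p1 | p1)) = min(0, 0.44) = 0
(p3 & (~p1 & (p1 | p1))) = min(0.32, 0) = 0
((~p1 -> p1) & (p3 & (~p1 & (p1 | p1)))) = min(1, 0) = 0
(p1 -> p1): 0.44 ≤ 0.44, so result = 1
~(p1 -> p1): Gödel ¬ of 1 = 0 (operand ≠ 0)
(((~p1 -> p1) & (p3 & (~p1 & (p1 | p1)))) -> ~(p1 -> p1)): 0 ≤ 0, so result = 1
((((~p1 -> p1) & (p3 & (~p1 & (p1 | p1)))) -> ~(p1 -> p1)) & p3) = min(1, 0.32) = 0.32

0.32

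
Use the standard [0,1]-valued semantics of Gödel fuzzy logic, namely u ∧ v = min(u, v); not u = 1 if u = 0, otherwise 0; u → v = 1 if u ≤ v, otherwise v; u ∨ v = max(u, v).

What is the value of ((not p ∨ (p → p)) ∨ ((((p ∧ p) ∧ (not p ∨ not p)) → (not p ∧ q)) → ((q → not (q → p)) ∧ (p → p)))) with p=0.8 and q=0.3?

not p: Gödel ¬ of 0.8 = 0 (operand ≠ 0)
(p → p): 0.8 ≤ 0.8, so result = 1
(not p ∨ (p → p)) = max(0, 1) = 1
(p ∧ p) = min(0.8, 0.8) = 0.8
not p: Gödel ¬ of 0.8 = 0 (operand ≠ 0)
not p: Gödel ¬ of 0.8 = 0 (operand ≠ 0)
(not p ∨ not p) = max(0, 0) = 0
((p ∧ p) ∧ (not p ∨ not p)) = min(0.8, 0) = 0
not p: Gödel ¬ of 0.8 = 0 (operand ≠ 0)
(not p ∧ q) = min(0, 0.3) = 0
(((p ∧ p) ∧ (not p ∨ not p)) → (not p ∧ q)): 0 ≤ 0, so result = 1
(q → p): 0.3 ≤ 0.8, so result = 1
not (q → p): Gödel ¬ of 1 = 0 (operand ≠ 0)
(q → not (q → p)): 0.3 > 0, so result = 0
(p → p): 0.8 ≤ 0.8, so result = 1
((q → not (q → p)) ∧ (p → p)) = min(0, 1) = 0
((((p ∧ p) ∧ (not p ∨ not p)) → (not p ∧ q)) → ((q → not (q → p)) ∧ (p → p))): 1 > 0, so result = 0
((not p ∨ (p → p)) ∨ ((((p ∧ p) ∧ (not p ∨ not p)) → (not p ∧ q)) → ((q → not (q → p)) ∧ (p → p)))) = max(1, 0) = 1

1.00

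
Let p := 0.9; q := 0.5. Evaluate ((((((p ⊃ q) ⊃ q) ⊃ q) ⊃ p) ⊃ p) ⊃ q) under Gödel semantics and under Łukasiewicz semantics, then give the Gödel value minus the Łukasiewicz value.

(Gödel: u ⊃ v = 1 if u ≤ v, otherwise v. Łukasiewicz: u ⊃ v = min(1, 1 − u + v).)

-0.10

Gödel evaluation:
  (p ⊃ q): 0.9 > 0.5, so result = 0.5
  ((p ⊃ q) ⊃ q): 0.5 ≤ 0.5, so result = 1
  (((p ⊃ q) ⊃ q) ⊃ q): 1 > 0.5, so result = 0.5
  ((((p ⊃ q) ⊃ q) ⊃ q) ⊃ p): 0.5 ≤ 0.9, so result = 1
  (((((p ⊃ q) ⊃ q) ⊃ q) ⊃ p) ⊃ p): 1 > 0.9, so result = 0.9
  ((((((p ⊃ q) ⊃ q) ⊃ q) ⊃ p) ⊃ p) ⊃ q): 0.9 > 0.5, so result = 0.5
  Gödel value = 0.5
Łukasiewicz evaluation:
  (p ⊃ q): min(1, 1 − 0.9 + 0.5) = 0.6
  ((p ⊃ q) ⊃ q): min(1, 1 − 0.6 + 0.5) = 0.9
  (((p ⊃ q) ⊃ q) ⊃ q): min(1, 1 − 0.9 + 0.5) = 0.6
  ((((p ⊃ q) ⊃ q) ⊃ q) ⊃ p): min(1, 1 − 0.6 + 0.9) = 1
  (((((p ⊃ q) ⊃ q) ⊃ q) ⊃ p) ⊃ p): min(1, 1 − 1 + 0.9) = 0.9
  ((((((p ⊃ q) ⊃ q) ⊃ q) ⊃ p) ⊃ p) ⊃ q): min(1, 1 − 0.9 + 0.5) = 0.6
  Łukasiewicz value = 0.6
Difference: 0.5 − 0.6 = -0.10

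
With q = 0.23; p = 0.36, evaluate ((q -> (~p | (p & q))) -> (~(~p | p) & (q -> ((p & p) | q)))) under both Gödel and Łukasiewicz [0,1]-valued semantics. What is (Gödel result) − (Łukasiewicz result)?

Gödel evaluation:
  ~p: Gödel ¬ of 0.36 = 0 (operand ≠ 0)
  (p & q) = min(0.36, 0.23) = 0.23
  (~p | (p & q)) = max(0, 0.23) = 0.23
  (q -> (~p | (p & q))): 0.23 ≤ 0.23, so result = 1
  ~p: Gödel ¬ of 0.36 = 0 (operand ≠ 0)
  (~p | p) = max(0, 0.36) = 0.36
  ~(~p | p): Gödel ¬ of 0.36 = 0 (operand ≠ 0)
  (p & p) = min(0.36, 0.36) = 0.36
  ((p & p) | q) = max(0.36, 0.23) = 0.36
  (q -> ((p & p) | q)): 0.23 ≤ 0.36, so result = 1
  (~(~p | p) & (q -> ((p & p) | q))) = min(0, 1) = 0
  ((q -> (~p | (p & q))) -> (~(~p | p) & (q -> ((p & p) | q)))): 1 > 0, so result = 0
  Gödel value = 0
Łukasiewicz evaluation:
  ~p: Łukasiewicz ¬ gives 1 − 0.36 = 0.64
  (p & q) = min(0.36, 0.23) = 0.23
  (~p | (p & q)) = max(0.64, 0.23) = 0.64
  (q -> (~p | (p & q))): min(1, 1 − 0.23 + 0.64) = 1
  ~p: Łukasiewicz ¬ gives 1 − 0.36 = 0.64
  (~p | p) = max(0.64, 0.36) = 0.64
  ~(~p | p): Łukasiewicz ¬ gives 1 − 0.64 = 0.36
  (p & p) = min(0.36, 0.36) = 0.36
  ((p & p) | q) = max(0.36, 0.23) = 0.36
  (q -> ((p & p) | q)): min(1, 1 − 0.23 + 0.36) = 1
  (~(~p | p) & (q -> ((p & p) | q))) = min(0.36, 1) = 0.36
  ((q -> (~p | (p & q))) -> (~(~p | p) & (q -> ((p & p) | q)))): min(1, 1 − 1 + 0.36) = 0.36
  Łukasiewicz value = 0.36
Difference: 0 − 0.36 = -0.36

-0.36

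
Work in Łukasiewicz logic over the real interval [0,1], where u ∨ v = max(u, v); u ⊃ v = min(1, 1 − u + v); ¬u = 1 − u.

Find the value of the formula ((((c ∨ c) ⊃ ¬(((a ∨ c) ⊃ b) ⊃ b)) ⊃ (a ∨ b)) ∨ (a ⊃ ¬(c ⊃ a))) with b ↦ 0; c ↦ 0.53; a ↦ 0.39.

0.75

(c ∨ c) = max(0.53, 0.53) = 0.53
(a ∨ c) = max(0.39, 0.53) = 0.53
((a ∨ c) ⊃ b): min(1, 1 − 0.53 + 0) = 0.47
(((a ∨ c) ⊃ b) ⊃ b): min(1, 1 − 0.47 + 0) = 0.53
¬(((a ∨ c) ⊃ b) ⊃ b): Łukasiewicz ¬ gives 1 − 0.53 = 0.47
((c ∨ c) ⊃ ¬(((a ∨ c) ⊃ b) ⊃ b)): min(1, 1 − 0.53 + 0.47) = 0.94
(a ∨ b) = max(0.39, 0) = 0.39
(((c ∨ c) ⊃ ¬(((a ∨ c) ⊃ b) ⊃ b)) ⊃ (a ∨ b)): min(1, 1 − 0.94 + 0.39) = 0.45
(c ⊃ a): min(1, 1 − 0.53 + 0.39) = 0.86
¬(c ⊃ a): Łukasiewicz ¬ gives 1 − 0.86 = 0.14
(a ⊃ ¬(c ⊃ a)): min(1, 1 − 0.39 + 0.14) = 0.75
((((c ∨ c) ⊃ ¬(((a ∨ c) ⊃ b) ⊃ b)) ⊃ (a ∨ b)) ∨ (a ⊃ ¬(c ⊃ a))) = max(0.45, 0.75) = 0.75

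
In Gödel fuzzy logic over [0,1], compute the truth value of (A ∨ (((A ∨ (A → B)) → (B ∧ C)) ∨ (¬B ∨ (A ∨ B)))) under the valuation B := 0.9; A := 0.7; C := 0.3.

(A → B): 0.7 ≤ 0.9, so result = 1
(A ∨ (A → B)) = max(0.7, 1) = 1
(B ∧ C) = min(0.9, 0.3) = 0.3
((A ∨ (A → B)) → (B ∧ C)): 1 > 0.3, so result = 0.3
¬B: Gödel ¬ of 0.9 = 0 (operand ≠ 0)
(A ∨ B) = max(0.7, 0.9) = 0.9
(¬B ∨ (A ∨ B)) = max(0, 0.9) = 0.9
(((A ∨ (A → B)) → (B ∧ C)) ∨ (¬B ∨ (A ∨ B))) = max(0.3, 0.9) = 0.9
(A ∨ (((A ∨ (A → B)) → (B ∧ C)) ∨ (¬B ∨ (A ∨ B)))) = max(0.7, 0.9) = 0.9

0.90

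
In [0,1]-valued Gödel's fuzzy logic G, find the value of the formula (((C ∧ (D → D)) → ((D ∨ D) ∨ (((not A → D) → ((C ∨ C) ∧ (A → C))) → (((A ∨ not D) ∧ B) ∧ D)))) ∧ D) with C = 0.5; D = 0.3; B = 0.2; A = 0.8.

0.30

(D → D): 0.3 ≤ 0.3, so result = 1
(C ∧ (D → D)) = min(0.5, 1) = 0.5
(D ∨ D) = max(0.3, 0.3) = 0.3
not A: Gödel ¬ of 0.8 = 0 (operand ≠ 0)
(not A → D): 0 ≤ 0.3, so result = 1
(C ∨ C) = max(0.5, 0.5) = 0.5
(A → C): 0.8 > 0.5, so result = 0.5
((C ∨ C) ∧ (A → C)) = min(0.5, 0.5) = 0.5
((not A → D) → ((C ∨ C) ∧ (A → C))): 1 > 0.5, so result = 0.5
not D: Gödel ¬ of 0.3 = 0 (operand ≠ 0)
(A ∨ not D) = max(0.8, 0) = 0.8
((A ∨ not D) ∧ B) = min(0.8, 0.2) = 0.2
(((A ∨ not D) ∧ B) ∧ D) = min(0.2, 0.3) = 0.2
(((not A → D) → ((C ∨ C) ∧ (A → C))) → (((A ∨ not D) ∧ B) ∧ D)): 0.5 > 0.2, so result = 0.2
((D ∨ D) ∨ (((not A → D) → ((C ∨ C) ∧ (A → C))) → (((A ∨ not D) ∧ B) ∧ D))) = max(0.3, 0.2) = 0.3
((C ∧ (D → D)) → ((D ∨ D) ∨ (((not A → D) → ((C ∨ C) ∧ (A → C))) → (((A ∨ not D) ∧ B) ∧ D)))): 0.5 > 0.3, so result = 0.3
(((C ∧ (D → D)) → ((D ∨ D) ∨ (((not A → D) → ((C ∨ C) ∧ (A → C))) → (((A ∨ not D) ∧ B) ∧ D)))) ∧ D) = min(0.3, 0.3) = 0.3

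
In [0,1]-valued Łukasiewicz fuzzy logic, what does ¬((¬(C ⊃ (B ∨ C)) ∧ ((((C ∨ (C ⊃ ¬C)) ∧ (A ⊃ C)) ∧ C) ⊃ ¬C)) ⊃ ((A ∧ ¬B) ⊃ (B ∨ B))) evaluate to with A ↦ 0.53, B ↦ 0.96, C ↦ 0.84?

(B ∨ C) = max(0.96, 0.84) = 0.96
(C ⊃ (B ∨ C)): min(1, 1 − 0.84 + 0.96) = 1
¬(C ⊃ (B ∨ C)): Łukasiewicz ¬ gives 1 − 1 = 0
¬C: Łukasiewicz ¬ gives 1 − 0.84 = 0.16
(C ⊃ ¬C): min(1, 1 − 0.84 + 0.16) = 0.32
(C ∨ (C ⊃ ¬C)) = max(0.84, 0.32) = 0.84
(A ⊃ C): min(1, 1 − 0.53 + 0.84) = 1
((C ∨ (C ⊃ ¬C)) ∧ (A ⊃ C)) = min(0.84, 1) = 0.84
(((C ∨ (C ⊃ ¬C)) ∧ (A ⊃ C)) ∧ C) = min(0.84, 0.84) = 0.84
¬C: Łukasiewicz ¬ gives 1 − 0.84 = 0.16
((((C ∨ (C ⊃ ¬C)) ∧ (A ⊃ C)) ∧ C) ⊃ ¬C): min(1, 1 − 0.84 + 0.16) = 0.32
(¬(C ⊃ (B ∨ C)) ∧ ((((C ∨ (C ⊃ ¬C)) ∧ (A ⊃ C)) ∧ C) ⊃ ¬C)) = min(0, 0.32) = 0
¬B: Łukasiewicz ¬ gives 1 − 0.96 = 0.04
(A ∧ ¬B) = min(0.53, 0.04) = 0.04
(B ∨ B) = max(0.96, 0.96) = 0.96
((A ∧ ¬B) ⊃ (B ∨ B)): min(1, 1 − 0.04 + 0.96) = 1
((¬(C ⊃ (B ∨ C)) ∧ ((((C ∨ (C ⊃ ¬C)) ∧ (A ⊃ C)) ∧ C) ⊃ ¬C)) ⊃ ((A ∧ ¬B) ⊃ (B ∨ B))): min(1, 1 − 0 + 1) = 1
¬((¬(C ⊃ (B ∨ C)) ∧ ((((C ∨ (C ⊃ ¬C)) ∧ (A ⊃ C)) ∧ C) ⊃ ¬C)) ⊃ ((A ∧ ¬B) ⊃ (B ∨ B))): Łukasiewicz ¬ gives 1 − 1 = 0

0.00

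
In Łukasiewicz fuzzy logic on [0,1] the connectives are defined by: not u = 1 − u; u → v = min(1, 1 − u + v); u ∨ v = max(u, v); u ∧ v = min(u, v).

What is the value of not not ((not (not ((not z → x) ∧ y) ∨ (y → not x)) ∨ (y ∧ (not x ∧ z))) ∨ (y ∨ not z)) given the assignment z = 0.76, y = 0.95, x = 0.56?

not z: Łukasiewicz ¬ gives 1 − 0.76 = 0.24
(not z → x): min(1, 1 − 0.24 + 0.56) = 1
((not z → x) ∧ y) = min(1, 0.95) = 0.95
not ((not z → x) ∧ y): Łukasiewicz ¬ gives 1 − 0.95 = 0.05
not x: Łukasiewicz ¬ gives 1 − 0.56 = 0.44
(y → not x): min(1, 1 − 0.95 + 0.44) = 0.49
(not ((not z → x) ∧ y) ∨ (y → not x)) = max(0.05, 0.49) = 0.49
not (not ((not z → x) ∧ y) ∨ (y → not x)): Łukasiewicz ¬ gives 1 − 0.49 = 0.51
not x: Łukasiewicz ¬ gives 1 − 0.56 = 0.44
(not x ∧ z) = min(0.44, 0.76) = 0.44
(y ∧ (not x ∧ z)) = min(0.95, 0.44) = 0.44
(not (not ((not z → x) ∧ y) ∨ (y → not x)) ∨ (y ∧ (not x ∧ z))) = max(0.51, 0.44) = 0.51
not z: Łukasiewicz ¬ gives 1 − 0.76 = 0.24
(y ∨ not z) = max(0.95, 0.24) = 0.95
((not (not ((not z → x) ∧ y) ∨ (y → not x)) ∨ (y ∧ (not x ∧ z))) ∨ (y ∨ not z)) = max(0.51, 0.95) = 0.95
not ((not (not ((not z → x) ∧ y) ∨ (y → not x)) ∨ (y ∧ (not x ∧ z))) ∨ (y ∨ not z)): Łukasiewicz ¬ gives 1 − 0.95 = 0.05
not not ((not (not ((not z → x) ∧ y) ∨ (y → not x)) ∨ (y ∧ (not x ∧ z))) ∨ (y ∨ not z)): Łukasiewicz ¬ gives 1 − 0.05 = 0.95

0.95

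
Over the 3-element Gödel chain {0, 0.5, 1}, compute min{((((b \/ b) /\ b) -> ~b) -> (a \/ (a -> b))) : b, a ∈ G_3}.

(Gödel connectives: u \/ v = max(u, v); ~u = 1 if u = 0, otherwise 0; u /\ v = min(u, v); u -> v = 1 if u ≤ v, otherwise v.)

0.50

The minimum is attained at b = 0, a = 0.5:
  (b \/ b) = max(0, 0) = 0
  ((b \/ b) /\ b) = min(0, 0) = 0
  ~b: Gödel ¬ of 0 = 1 (operand is 0)
  (((b \/ b) /\ b) -> ~b): 0 ≤ 1, so result = 1
  (a -> b): 0.5 > 0, so result = 0
  (a \/ (a -> b)) = max(0.5, 0) = 0.5
  ((((b \/ b) /\ b) -> ~b) -> (a \/ (a -> b))): 1 > 0.5, so result = 0.5
Checking all 9 assignments confirms none give a value below 0.50.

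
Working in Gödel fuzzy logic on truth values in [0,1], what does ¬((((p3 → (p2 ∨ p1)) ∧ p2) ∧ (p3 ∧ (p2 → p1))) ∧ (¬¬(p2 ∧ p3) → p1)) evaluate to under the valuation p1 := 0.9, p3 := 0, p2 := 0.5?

(p2 ∨ p1) = max(0.5, 0.9) = 0.9
(p3 → (p2 ∨ p1)): 0 ≤ 0.9, so result = 1
((p3 → (p2 ∨ p1)) ∧ p2) = min(1, 0.5) = 0.5
(p2 → p1): 0.5 ≤ 0.9, so result = 1
(p3 ∧ (p2 → p1)) = min(0, 1) = 0
(((p3 → (p2 ∨ p1)) ∧ p2) ∧ (p3 ∧ (p2 → p1))) = min(0.5, 0) = 0
(p2 ∧ p3) = min(0.5, 0) = 0
¬(p2 ∧ p3): Gödel ¬ of 0 = 1 (operand is 0)
¬¬(p2 ∧ p3): Gödel ¬ of 1 = 0 (operand ≠ 0)
(¬¬(p2 ∧ p3) → p1): 0 ≤ 0.9, so result = 1
((((p3 → (p2 ∨ p1)) ∧ p2) ∧ (p3 ∧ (p2 → p1))) ∧ (¬¬(p2 ∧ p3) → p1)) = min(0, 1) = 0
¬((((p3 → (p2 ∨ p1)) ∧ p2) ∧ (p3 ∧ (p2 → p1))) ∧ (¬¬(p2 ∧ p3) → p1)): Gödel ¬ of 0 = 1 (operand is 0)

1.00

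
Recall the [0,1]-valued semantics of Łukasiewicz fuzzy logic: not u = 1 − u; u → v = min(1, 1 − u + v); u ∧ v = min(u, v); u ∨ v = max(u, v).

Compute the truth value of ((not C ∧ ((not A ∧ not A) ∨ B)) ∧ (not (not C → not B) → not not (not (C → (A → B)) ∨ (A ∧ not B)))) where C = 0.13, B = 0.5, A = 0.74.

0.50

not C: Łukasiewicz ¬ gives 1 − 0.13 = 0.87
not A: Łukasiewicz ¬ gives 1 − 0.74 = 0.26
not A: Łukasiewicz ¬ gives 1 − 0.74 = 0.26
(not A ∧ not A) = min(0.26, 0.26) = 0.26
((not A ∧ not A) ∨ B) = max(0.26, 0.5) = 0.5
(not C ∧ ((not A ∧ not A) ∨ B)) = min(0.87, 0.5) = 0.5
not C: Łukasiewicz ¬ gives 1 − 0.13 = 0.87
not B: Łukasiewicz ¬ gives 1 − 0.5 = 0.5
(not C → not B): min(1, 1 − 0.87 + 0.5) = 0.63
not (not C → not B): Łukasiewicz ¬ gives 1 − 0.63 = 0.37
(A → B): min(1, 1 − 0.74 + 0.5) = 0.76
(C → (A → B)): min(1, 1 − 0.13 + 0.76) = 1
not (C → (A → B)): Łukasiewicz ¬ gives 1 − 1 = 0
not B: Łukasiewicz ¬ gives 1 − 0.5 = 0.5
(A ∧ not B) = min(0.74, 0.5) = 0.5
(not (C → (A → B)) ∨ (A ∧ not B)) = max(0, 0.5) = 0.5
not (not (C → (A → B)) ∨ (A ∧ not B)): Łukasiewicz ¬ gives 1 − 0.5 = 0.5
not not (not (C → (A → B)) ∨ (A ∧ not B)): Łukasiewicz ¬ gives 1 − 0.5 = 0.5
(not (not C → not B) → not not (not (C → (A → B)) ∨ (A ∧ not B))): min(1, 1 − 0.37 + 0.5) = 1
((not C ∧ ((not A ∧ not A) ∨ B)) ∧ (not (not C → not B) → not not (not (C → (A → B)) ∨ (A ∧ not B)))) = min(0.5, 1) = 0.5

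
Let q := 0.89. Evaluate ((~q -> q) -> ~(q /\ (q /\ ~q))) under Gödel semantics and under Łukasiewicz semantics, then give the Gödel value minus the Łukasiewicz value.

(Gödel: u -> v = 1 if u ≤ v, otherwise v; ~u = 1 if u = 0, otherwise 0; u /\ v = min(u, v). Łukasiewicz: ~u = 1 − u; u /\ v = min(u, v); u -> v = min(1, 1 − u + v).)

Gödel evaluation:
  ~q: Gödel ¬ of 0.89 = 0 (operand ≠ 0)
  (~q -> q): 0 ≤ 0.89, so result = 1
  ~q: Gödel ¬ of 0.89 = 0 (operand ≠ 0)
  (q /\ ~q) = min(0.89, 0) = 0
  (q /\ (q /\ ~q)) = min(0.89, 0) = 0
  ~(q /\ (q /\ ~q)): Gödel ¬ of 0 = 1 (operand is 0)
  ((~q -> q) -> ~(q /\ (q /\ ~q))): 1 ≤ 1, so result = 1
  Gödel value = 1
Łukasiewicz evaluation:
  ~q: Łukasiewicz ¬ gives 1 − 0.89 = 0.11
  (~q -> q): min(1, 1 − 0.11 + 0.89) = 1
  ~q: Łukasiewicz ¬ gives 1 − 0.89 = 0.11
  (q /\ ~q) = min(0.89, 0.11) = 0.11
  (q /\ (q /\ ~q)) = min(0.89, 0.11) = 0.11
  ~(q /\ (q /\ ~q)): Łukasiewicz ¬ gives 1 − 0.11 = 0.89
  ((~q -> q) -> ~(q /\ (q /\ ~q))): min(1, 1 − 1 + 0.89) = 0.89
  Łukasiewicz value = 0.89
Difference: 1 − 0.89 = 0.11

0.11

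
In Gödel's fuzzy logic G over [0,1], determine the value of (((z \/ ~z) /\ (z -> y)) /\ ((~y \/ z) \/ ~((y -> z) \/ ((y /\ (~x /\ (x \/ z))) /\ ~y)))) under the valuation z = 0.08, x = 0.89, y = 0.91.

0.08

~z: Gödel ¬ of 0.08 = 0 (operand ≠ 0)
(z \/ ~z) = max(0.08, 0) = 0.08
(z -> y): 0.08 ≤ 0.91, so result = 1
((z \/ ~z) /\ (z -> y)) = min(0.08, 1) = 0.08
~y: Gödel ¬ of 0.91 = 0 (operand ≠ 0)
(~y \/ z) = max(0, 0.08) = 0.08
(y -> z): 0.91 > 0.08, so result = 0.08
~x: Gödel ¬ of 0.89 = 0 (operand ≠ 0)
(x \/ z) = max(0.89, 0.08) = 0.89
(~x /\ (x \/ z)) = min(0, 0.89) = 0
(y /\ (~x /\ (x \/ z))) = min(0.91, 0) = 0
~y: Gödel ¬ of 0.91 = 0 (operand ≠ 0)
((y /\ (~x /\ (x \/ z))) /\ ~y) = min(0, 0) = 0
((y -> z) \/ ((y /\ (~x /\ (x \/ z))) /\ ~y)) = max(0.08, 0) = 0.08
~((y -> z) \/ ((y /\ (~x /\ (x \/ z))) /\ ~y)): Gödel ¬ of 0.08 = 0 (operand ≠ 0)
((~y \/ z) \/ ~((y -> z) \/ ((y /\ (~x /\ (x \/ z))) /\ ~y))) = max(0.08, 0) = 0.08
(((z \/ ~z) /\ (z -> y)) /\ ((~y \/ z) \/ ~((y -> z) \/ ((y /\ (~x /\ (x \/ z))) /\ ~y)))) = min(0.08, 0.08) = 0.08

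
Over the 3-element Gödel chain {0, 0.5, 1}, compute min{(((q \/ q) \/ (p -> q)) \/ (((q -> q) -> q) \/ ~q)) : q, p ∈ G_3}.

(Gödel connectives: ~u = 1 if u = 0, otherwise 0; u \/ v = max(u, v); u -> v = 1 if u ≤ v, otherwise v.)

The minimum is attained at q = 0.5, p = 1:
  (q \/ q) = max(0.5, 0.5) = 0.5
  (p -> q): 1 > 0.5, so result = 0.5
  ((q \/ q) \/ (p -> q)) = max(0.5, 0.5) = 0.5
  (q -> q): 0.5 ≤ 0.5, so result = 1
  ((q -> q) -> q): 1 > 0.5, so result = 0.5
  ~q: Gödel ¬ of 0.5 = 0 (operand ≠ 0)
  (((q -> q) -> q) \/ ~q) = max(0.5, 0) = 0.5
  (((q \/ q) \/ (p -> q)) \/ (((q -> q) -> q) \/ ~q)) = max(0.5, 0.5) = 0.5
Checking all 9 assignments confirms none give a value below 0.50.

0.50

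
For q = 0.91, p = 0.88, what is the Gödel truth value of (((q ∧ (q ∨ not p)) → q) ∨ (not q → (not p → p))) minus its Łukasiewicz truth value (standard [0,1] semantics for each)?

0.00

Gödel evaluation:
  not p: Gödel ¬ of 0.88 = 0 (operand ≠ 0)
  (q ∨ not p) = max(0.91, 0) = 0.91
  (q ∧ (q ∨ not p)) = min(0.91, 0.91) = 0.91
  ((q ∧ (q ∨ not p)) → q): 0.91 ≤ 0.91, so result = 1
  not q: Gödel ¬ of 0.91 = 0 (operand ≠ 0)
  not p: Gödel ¬ of 0.88 = 0 (operand ≠ 0)
  (not p → p): 0 ≤ 0.88, so result = 1
  (not q → (not p → p)): 0 ≤ 1, so result = 1
  (((q ∧ (q ∨ not p)) → q) ∨ (not q → (not p → p))) = max(1, 1) = 1
  Gödel value = 1
Łukasiewicz evaluation:
  not p: Łukasiewicz ¬ gives 1 − 0.88 = 0.12
  (q ∨ not p) = max(0.91, 0.12) = 0.91
  (q ∧ (q ∨ not p)) = min(0.91, 0.91) = 0.91
  ((q ∧ (q ∨ not p)) → q): min(1, 1 − 0.91 + 0.91) = 1
  not q: Łukasiewicz ¬ gives 1 − 0.91 = 0.09
  not p: Łukasiewicz ¬ gives 1 − 0.88 = 0.12
  (not p → p): min(1, 1 − 0.12 + 0.88) = 1
  (not q → (not p → p)): min(1, 1 − 0.09 + 1) = 1
  (((q ∧ (q ∨ not p)) → q) ∨ (not q → (not p → p))) = max(1, 1) = 1
  Łukasiewicz value = 1
Difference: 1 − 1 = 0.00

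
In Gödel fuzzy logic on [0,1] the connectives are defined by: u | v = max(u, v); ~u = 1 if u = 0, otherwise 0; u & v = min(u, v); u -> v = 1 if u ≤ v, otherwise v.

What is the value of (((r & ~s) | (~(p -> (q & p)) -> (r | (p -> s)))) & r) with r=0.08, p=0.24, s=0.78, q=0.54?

0.08

~s: Gödel ¬ of 0.78 = 0 (operand ≠ 0)
(r & ~s) = min(0.08, 0) = 0
(q & p) = min(0.54, 0.24) = 0.24
(p -> (q & p)): 0.24 ≤ 0.24, so result = 1
~(p -> (q & p)): Gödel ¬ of 1 = 0 (operand ≠ 0)
(p -> s): 0.24 ≤ 0.78, so result = 1
(r | (p -> s)) = max(0.08, 1) = 1
(~(p -> (q & p)) -> (r | (p -> s))): 0 ≤ 1, so result = 1
((r & ~s) | (~(p -> (q & p)) -> (r | (p -> s)))) = max(0, 1) = 1
(((r & ~s) | (~(p -> (q & p)) -> (r | (p -> s)))) & r) = min(1, 0.08) = 0.08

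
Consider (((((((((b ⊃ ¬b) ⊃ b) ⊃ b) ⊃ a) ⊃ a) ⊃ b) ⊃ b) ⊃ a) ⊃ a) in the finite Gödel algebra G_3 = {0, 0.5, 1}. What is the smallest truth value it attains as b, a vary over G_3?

The minimum is attained at b = 0.5, a = 0.5:
  ¬b: Gödel ¬ of 0.5 = 0 (operand ≠ 0)
  (b ⊃ ¬b): 0.5 > 0, so result = 0
  ((b ⊃ ¬b) ⊃ b): 0 ≤ 0.5, so result = 1
  (((b ⊃ ¬b) ⊃ b) ⊃ b): 1 > 0.5, so result = 0.5
  ((((b ⊃ ¬b) ⊃ b) ⊃ b) ⊃ a): 0.5 ≤ 0.5, so result = 1
  (((((b ⊃ ¬b) ⊃ b) ⊃ b) ⊃ a) ⊃ a): 1 > 0.5, so result = 0.5
  ((((((b ⊃ ¬b) ⊃ b) ⊃ b) ⊃ a) ⊃ a) ⊃ b): 0.5 ≤ 0.5, so result = 1
  (((((((b ⊃ ¬b) ⊃ b) ⊃ b) ⊃ a) ⊃ a) ⊃ b) ⊃ b): 1 > 0.5, so result = 0.5
  ((((((((b ⊃ ¬b) ⊃ b) ⊃ b) ⊃ a) ⊃ a) ⊃ b) ⊃ b) ⊃ a): 0.5 ≤ 0.5, so result = 1
  (((((((((b ⊃ ¬b) ⊃ b) ⊃ b) ⊃ a) ⊃ a) ⊃ b) ⊃ b) ⊃ a) ⊃ a): 1 > 0.5, so result = 0.5
Checking all 9 assignments confirms none give a value below 0.50.

0.50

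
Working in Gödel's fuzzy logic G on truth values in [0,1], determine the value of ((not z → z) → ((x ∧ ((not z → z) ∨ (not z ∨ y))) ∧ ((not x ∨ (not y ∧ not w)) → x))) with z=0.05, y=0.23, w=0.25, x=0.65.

not z: Gödel ¬ of 0.05 = 0 (operand ≠ 0)
(not z → z): 0 ≤ 0.05, so result = 1
not z: Gödel ¬ of 0.05 = 0 (operand ≠ 0)
(not z → z): 0 ≤ 0.05, so result = 1
not z: Gödel ¬ of 0.05 = 0 (operand ≠ 0)
(not z ∨ y) = max(0, 0.23) = 0.23
((not z → z) ∨ (not z ∨ y)) = max(1, 0.23) = 1
(x ∧ ((not z → z) ∨ (not z ∨ y))) = min(0.65, 1) = 0.65
not x: Gödel ¬ of 0.65 = 0 (operand ≠ 0)
not y: Gödel ¬ of 0.23 = 0 (operand ≠ 0)
not w: Gödel ¬ of 0.25 = 0 (operand ≠ 0)
(not y ∧ not w) = min(0, 0) = 0
(not x ∨ (not y ∧ not w)) = max(0, 0) = 0
((not x ∨ (not y ∧ not w)) → x): 0 ≤ 0.65, so result = 1
((x ∧ ((not z → z) ∨ (not z ∨ y))) ∧ ((not x ∨ (not y ∧ not w)) → x)) = min(0.65, 1) = 0.65
((not z → z) → ((x ∧ ((not z → z) ∨ (not z ∨ y))) ∧ ((not x ∨ (not y ∧ not w)) → x))): 1 > 0.65, so result = 0.65

0.65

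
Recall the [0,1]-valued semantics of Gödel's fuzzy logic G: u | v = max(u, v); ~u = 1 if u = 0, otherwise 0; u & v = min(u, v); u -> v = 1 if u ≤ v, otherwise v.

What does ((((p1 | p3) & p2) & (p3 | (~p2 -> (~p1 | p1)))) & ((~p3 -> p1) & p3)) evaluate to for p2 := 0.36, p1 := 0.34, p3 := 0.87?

0.36

(p1 | p3) = max(0.34, 0.87) = 0.87
((p1 | p3) & p2) = min(0.87, 0.36) = 0.36
~p2: Gödel ¬ of 0.36 = 0 (operand ≠ 0)
~p1: Gödel ¬ of 0.34 = 0 (operand ≠ 0)
(~p1 | p1) = max(0, 0.34) = 0.34
(~p2 -> (~p1 | p1)): 0 ≤ 0.34, so result = 1
(p3 | (~p2 -> (~p1 | p1))) = max(0.87, 1) = 1
(((p1 | p3) & p2) & (p3 | (~p2 -> (~p1 | p1)))) = min(0.36, 1) = 0.36
~p3: Gödel ¬ of 0.87 = 0 (operand ≠ 0)
(~p3 -> p1): 0 ≤ 0.34, so result = 1
((~p3 -> p1) & p3) = min(1, 0.87) = 0.87
((((p1 | p3) & p2) & (p3 | (~p2 -> (~p1 | p1)))) & ((~p3 -> p1) & p3)) = min(0.36, 0.87) = 0.36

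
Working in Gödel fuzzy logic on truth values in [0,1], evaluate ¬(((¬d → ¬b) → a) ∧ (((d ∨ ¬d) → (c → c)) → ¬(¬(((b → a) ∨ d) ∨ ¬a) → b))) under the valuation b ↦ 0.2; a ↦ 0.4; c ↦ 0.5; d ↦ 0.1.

¬d: Gödel ¬ of 0.1 = 0 (operand ≠ 0)
¬b: Gödel ¬ of 0.2 = 0 (operand ≠ 0)
(¬d → ¬b): 0 ≤ 0, so result = 1
((¬d → ¬b) → a): 1 > 0.4, so result = 0.4
¬d: Gödel ¬ of 0.1 = 0 (operand ≠ 0)
(d ∨ ¬d) = max(0.1, 0) = 0.1
(c → c): 0.5 ≤ 0.5, so result = 1
((d ∨ ¬d) → (c → c)): 0.1 ≤ 1, so result = 1
(b → a): 0.2 ≤ 0.4, so result = 1
((b → a) ∨ d) = max(1, 0.1) = 1
¬a: Gödel ¬ of 0.4 = 0 (operand ≠ 0)
(((b → a) ∨ d) ∨ ¬a) = max(1, 0) = 1
¬(((b → a) ∨ d) ∨ ¬a): Gödel ¬ of 1 = 0 (operand ≠ 0)
(¬(((b → a) ∨ d) ∨ ¬a) → b): 0 ≤ 0.2, so result = 1
¬(¬(((b → a) ∨ d) ∨ ¬a) → b): Gödel ¬ of 1 = 0 (operand ≠ 0)
(((d ∨ ¬d) → (c → c)) → ¬(¬(((b → a) ∨ d) ∨ ¬a) → b)): 1 > 0, so result = 0
(((¬d → ¬b) → a) ∧ (((d ∨ ¬d) → (c → c)) → ¬(¬(((b → a) ∨ d) ∨ ¬a) → b))) = min(0.4, 0) = 0
¬(((¬d → ¬b) → a) ∧ (((d ∨ ¬d) → (c → c)) → ¬(¬(((b → a) ∨ d) ∨ ¬a) → b))): Gödel ¬ of 0 = 1 (operand is 0)

1.00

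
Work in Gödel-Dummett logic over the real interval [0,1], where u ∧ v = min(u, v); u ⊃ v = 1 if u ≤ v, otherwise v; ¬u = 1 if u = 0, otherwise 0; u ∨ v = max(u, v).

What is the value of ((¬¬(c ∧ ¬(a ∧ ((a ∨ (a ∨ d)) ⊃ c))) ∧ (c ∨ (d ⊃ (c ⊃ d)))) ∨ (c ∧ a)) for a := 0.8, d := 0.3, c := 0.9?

0.80

(a ∨ d) = max(0.8, 0.3) = 0.8
(a ∨ (a ∨ d)) = max(0.8, 0.8) = 0.8
((a ∨ (a ∨ d)) ⊃ c): 0.8 ≤ 0.9, so result = 1
(a ∧ ((a ∨ (a ∨ d)) ⊃ c)) = min(0.8, 1) = 0.8
¬(a ∧ ((a ∨ (a ∨ d)) ⊃ c)): Gödel ¬ of 0.8 = 0 (operand ≠ 0)
(c ∧ ¬(a ∧ ((a ∨ (a ∨ d)) ⊃ c))) = min(0.9, 0) = 0
¬(c ∧ ¬(a ∧ ((a ∨ (a ∨ d)) ⊃ c))): Gödel ¬ of 0 = 1 (operand is 0)
¬¬(c ∧ ¬(a ∧ ((a ∨ (a ∨ d)) ⊃ c))): Gödel ¬ of 1 = 0 (operand ≠ 0)
(c ⊃ d): 0.9 > 0.3, so result = 0.3
(d ⊃ (c ⊃ d)): 0.3 ≤ 0.3, so result = 1
(c ∨ (d ⊃ (c ⊃ d))) = max(0.9, 1) = 1
(¬¬(c ∧ ¬(a ∧ ((a ∨ (a ∨ d)) ⊃ c))) ∧ (c ∨ (d ⊃ (c ⊃ d)))) = min(0, 1) = 0
(c ∧ a) = min(0.9, 0.8) = 0.8
((¬¬(c ∧ ¬(a ∧ ((a ∨ (a ∨ d)) ⊃ c))) ∧ (c ∨ (d ⊃ (c ⊃ d)))) ∨ (c ∧ a)) = max(0, 0.8) = 0.8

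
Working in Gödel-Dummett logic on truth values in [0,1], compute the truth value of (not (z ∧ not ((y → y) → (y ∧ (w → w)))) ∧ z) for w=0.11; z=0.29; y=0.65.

(y → y): 0.65 ≤ 0.65, so result = 1
(w → w): 0.11 ≤ 0.11, so result = 1
(y ∧ (w → w)) = min(0.65, 1) = 0.65
((y → y) → (y ∧ (w → w))): 1 > 0.65, so result = 0.65
not ((y → y) → (y ∧ (w → w))): Gödel ¬ of 0.65 = 0 (operand ≠ 0)
(z ∧ not ((y → y) → (y ∧ (w → w)))) = min(0.29, 0) = 0
not (z ∧ not ((y → y) → (y ∧ (w → w)))): Gödel ¬ of 0 = 1 (operand is 0)
(not (z ∧ not ((y → y) → (y ∧ (w → w)))) ∧ z) = min(1, 0.29) = 0.29

0.29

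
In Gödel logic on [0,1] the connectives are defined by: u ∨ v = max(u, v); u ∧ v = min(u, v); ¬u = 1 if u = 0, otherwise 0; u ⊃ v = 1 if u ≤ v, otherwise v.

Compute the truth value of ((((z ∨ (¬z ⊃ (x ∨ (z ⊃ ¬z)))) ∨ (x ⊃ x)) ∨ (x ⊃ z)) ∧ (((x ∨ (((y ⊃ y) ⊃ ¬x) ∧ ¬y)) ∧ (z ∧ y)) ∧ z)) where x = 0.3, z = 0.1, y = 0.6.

0.10

¬z: Gödel ¬ of 0.1 = 0 (operand ≠ 0)
¬z: Gödel ¬ of 0.1 = 0 (operand ≠ 0)
(z ⊃ ¬z): 0.1 > 0, so result = 0
(x ∨ (z ⊃ ¬z)) = max(0.3, 0) = 0.3
(¬z ⊃ (x ∨ (z ⊃ ¬z))): 0 ≤ 0.3, so result = 1
(z ∨ (¬z ⊃ (x ∨ (z ⊃ ¬z)))) = max(0.1, 1) = 1
(x ⊃ x): 0.3 ≤ 0.3, so result = 1
((z ∨ (¬z ⊃ (x ∨ (z ⊃ ¬z)))) ∨ (x ⊃ x)) = max(1, 1) = 1
(x ⊃ z): 0.3 > 0.1, so result = 0.1
(((z ∨ (¬z ⊃ (x ∨ (z ⊃ ¬z)))) ∨ (x ⊃ x)) ∨ (x ⊃ z)) = max(1, 0.1) = 1
(y ⊃ y): 0.6 ≤ 0.6, so result = 1
¬x: Gödel ¬ of 0.3 = 0 (operand ≠ 0)
((y ⊃ y) ⊃ ¬x): 1 > 0, so result = 0
¬y: Gödel ¬ of 0.6 = 0 (operand ≠ 0)
(((y ⊃ y) ⊃ ¬x) ∧ ¬y) = min(0, 0) = 0
(x ∨ (((y ⊃ y) ⊃ ¬x) ∧ ¬y)) = max(0.3, 0) = 0.3
(z ∧ y) = min(0.1, 0.6) = 0.1
((x ∨ (((y ⊃ y) ⊃ ¬x) ∧ ¬y)) ∧ (z ∧ y)) = min(0.3, 0.1) = 0.1
(((x ∨ (((y ⊃ y) ⊃ ¬x) ∧ ¬y)) ∧ (z ∧ y)) ∧ z) = min(0.1, 0.1) = 0.1
((((z ∨ (¬z ⊃ (x ∨ (z ⊃ ¬z)))) ∨ (x ⊃ x)) ∨ (x ⊃ z)) ∧ (((x ∨ (((y ⊃ y) ⊃ ¬x) ∧ ¬y)) ∧ (z ∧ y)) ∧ z)) = min(1, 0.1) = 0.1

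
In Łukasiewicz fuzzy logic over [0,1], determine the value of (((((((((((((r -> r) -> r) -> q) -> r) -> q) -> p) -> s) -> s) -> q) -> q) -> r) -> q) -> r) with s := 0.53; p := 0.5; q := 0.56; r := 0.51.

0.90

(r -> r): min(1, 1 − 0.51 + 0.51) = 1
((r -> r) -> r): min(1, 1 − 1 + 0.51) = 0.51
(((r -> r) -> r) -> q): min(1, 1 − 0.51 + 0.56) = 1
((((r -> r) -> r) -> q) -> r): min(1, 1 − 1 + 0.51) = 0.51
(((((r -> r) -> r) -> q) -> r) -> q): min(1, 1 − 0.51 + 0.56) = 1
((((((r -> r) -> r) -> q) -> r) -> q) -> p): min(1, 1 − 1 + 0.5) = 0.5
(((((((r -> r) -> r) -> q) -> r) -> q) -> p) -> s): min(1, 1 − 0.5 + 0.53) = 1
((((((((r -> r) -> r) -> q) -> r) -> q) -> p) -> s) -> s): min(1, 1 − 1 + 0.53) = 0.53
(((((((((r -> r) -> r) -> q) -> r) -> q) -> p) -> s) -> s) -> q): min(1, 1 − 0.53 + 0.56) = 1
((((((((((r -> r) -> r) -> q) -> r) -> q) -> p) -> s) -> s) -> q) -> q): min(1, 1 − 1 + 0.56) = 0.56
(((((((((((r -> r) -> r) -> q) -> r) -> q) -> p) -> s) -> s) -> q) -> q) -> r): min(1, 1 − 0.56 + 0.51) = 0.95
((((((((((((r -> r) -> r) -> q) -> r) -> q) -> p) -> s) -> s) -> q) -> q) -> r) -> q): min(1, 1 − 0.95 + 0.56) = 0.61
(((((((((((((r -> r) -> r) -> q) -> r) -> q) -> p) -> s) -> s) -> q) -> q) -> r) -> q) -> r): min(1, 1 − 0.61 + 0.51) = 0.9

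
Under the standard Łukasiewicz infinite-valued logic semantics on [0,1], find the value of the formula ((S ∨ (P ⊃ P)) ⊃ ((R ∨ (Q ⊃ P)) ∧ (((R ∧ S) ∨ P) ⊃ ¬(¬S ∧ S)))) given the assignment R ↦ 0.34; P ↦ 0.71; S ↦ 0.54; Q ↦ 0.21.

0.83

(P ⊃ P): min(1, 1 − 0.71 + 0.71) = 1
(S ∨ (P ⊃ P)) = max(0.54, 1) = 1
(Q ⊃ P): min(1, 1 − 0.21 + 0.71) = 1
(R ∨ (Q ⊃ P)) = max(0.34, 1) = 1
(R ∧ S) = min(0.34, 0.54) = 0.34
((R ∧ S) ∨ P) = max(0.34, 0.71) = 0.71
¬S: Łukasiewicz ¬ gives 1 − 0.54 = 0.46
(¬S ∧ S) = min(0.46, 0.54) = 0.46
¬(¬S ∧ S): Łukasiewicz ¬ gives 1 − 0.46 = 0.54
(((R ∧ S) ∨ P) ⊃ ¬(¬S ∧ S)): min(1, 1 − 0.71 + 0.54) = 0.83
((R ∨ (Q ⊃ P)) ∧ (((R ∧ S) ∨ P) ⊃ ¬(¬S ∧ S))) = min(1, 0.83) = 0.83
((S ∨ (P ⊃ P)) ⊃ ((R ∨ (Q ⊃ P)) ∧ (((R ∧ S) ∨ P) ⊃ ¬(¬S ∧ S)))): min(1, 1 − 1 + 0.83) = 0.83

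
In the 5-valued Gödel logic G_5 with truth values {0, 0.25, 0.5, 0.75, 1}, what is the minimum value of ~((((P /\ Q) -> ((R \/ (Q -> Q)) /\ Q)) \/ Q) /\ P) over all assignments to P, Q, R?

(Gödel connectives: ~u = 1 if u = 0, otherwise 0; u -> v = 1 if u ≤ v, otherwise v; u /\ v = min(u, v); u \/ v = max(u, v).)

The minimum is attained at P = 0.25, Q = 0, R = 0:
  (P /\ Q) = min(0.25, 0) = 0
  (Q -> Q): 0 ≤ 0, so result = 1
  (R \/ (Q -> Q)) = max(0, 1) = 1
  ((R \/ (Q -> Q)) /\ Q) = min(1, 0) = 0
  ((P /\ Q) -> ((R \/ (Q -> Q)) /\ Q)): 0 ≤ 0, so result = 1
  (((P /\ Q) -> ((R \/ (Q -> Q)) /\ Q)) \/ Q) = max(1, 0) = 1
  ((((P /\ Q) -> ((R \/ (Q -> Q)) /\ Q)) \/ Q) /\ P) = min(1, 0.25) = 0.25
  ~((((P /\ Q) -> ((R \/ (Q -> Q)) /\ Q)) \/ Q) /\ P): Gödel ¬ of 0.25 = 0 (operand ≠ 0)
Checking all 125 assignments confirms none give a value below 0.00.

0.00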